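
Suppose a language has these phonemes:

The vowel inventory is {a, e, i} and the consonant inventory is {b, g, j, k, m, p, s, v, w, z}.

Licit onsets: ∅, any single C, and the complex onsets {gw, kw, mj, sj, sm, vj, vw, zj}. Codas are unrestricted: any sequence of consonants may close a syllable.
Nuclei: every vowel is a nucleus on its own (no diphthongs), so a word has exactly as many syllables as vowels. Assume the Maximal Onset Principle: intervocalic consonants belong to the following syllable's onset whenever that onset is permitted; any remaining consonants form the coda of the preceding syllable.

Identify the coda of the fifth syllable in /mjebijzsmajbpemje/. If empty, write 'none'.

none

Nuclei (vowels): e, i, a, e, e → 5 syllables.
Between /e/ (V1) and /i/ (V2): /b/ → onset of the next syllable (single consonants are always licit onsets).
Between /i/ (V2) and /a/ (V3): /jzsm/; trying suffixes from longest down, /sm/ is the first permitted one, so coda /jz/ | onset /sm/.
Between /a/ (V3) and /e/ (V4): /jbp/ splits as /jb/ + /p/ (/p/ is the longest suffix that is a licit onset).
Between /e/ (V4) and /e/ (V5): /mj/ — entire cluster is a permitted onset → onset /mj/, coda ∅.
Putting it together: mje.bijz.smajb.pe.mje.
Syllable 5 is /mje/: onset /mj/, nucleus /e/, coda ∅.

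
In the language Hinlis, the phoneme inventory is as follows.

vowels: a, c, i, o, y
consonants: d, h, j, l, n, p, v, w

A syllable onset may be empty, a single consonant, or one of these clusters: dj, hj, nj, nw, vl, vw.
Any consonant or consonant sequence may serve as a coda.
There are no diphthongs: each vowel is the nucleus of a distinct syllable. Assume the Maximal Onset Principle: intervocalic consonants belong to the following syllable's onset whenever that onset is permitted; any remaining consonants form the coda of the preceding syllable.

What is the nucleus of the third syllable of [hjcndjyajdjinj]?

a

Vowels present: c, y, a, i; each is a nucleus, giving 4 syllables.
The third nucleus (vowel 3 from the left) is /a/.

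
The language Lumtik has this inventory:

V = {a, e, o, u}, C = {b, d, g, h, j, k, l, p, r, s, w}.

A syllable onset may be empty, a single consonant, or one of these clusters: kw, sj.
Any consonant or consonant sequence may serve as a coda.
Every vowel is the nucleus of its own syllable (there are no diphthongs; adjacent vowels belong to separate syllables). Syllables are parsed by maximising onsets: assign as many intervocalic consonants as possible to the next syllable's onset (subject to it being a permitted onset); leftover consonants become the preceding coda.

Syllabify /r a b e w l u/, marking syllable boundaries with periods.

ra.bew.lu

Vowels present: a, e, u; each is a nucleus, giving 3 syllables.
Between /a/ (V1) and /e/ (V2): just /b/ — single C goes to the following onset.
Between /e/ (V2) and /u/ (V3): cluster /wl/ — the longest permitted-onset suffix is /l/; onset = /l/, preceding coda = /w/.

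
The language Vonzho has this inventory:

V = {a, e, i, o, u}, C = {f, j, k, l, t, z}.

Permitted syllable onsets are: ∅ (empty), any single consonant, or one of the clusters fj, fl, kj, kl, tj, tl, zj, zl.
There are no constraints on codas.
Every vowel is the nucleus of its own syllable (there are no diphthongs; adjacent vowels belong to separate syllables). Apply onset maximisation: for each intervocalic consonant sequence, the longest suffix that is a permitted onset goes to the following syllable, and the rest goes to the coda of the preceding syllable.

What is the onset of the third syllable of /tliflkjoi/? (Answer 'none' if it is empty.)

none

The vowels are i, o, i — 3 nuclei, so 3 syllables.
V1 /i/ – V2 /o/: /flkj/; trying suffixes from longest down, /kj/ is the first permitted one, so coda /fl/ | onset /kj/.
V2 /o/ – V3 /i/: hiatus — the boundary sits between the two vowels.
Syllabification: tlifl.kjo.i.
Syllable 3 is /i/: onset ∅, nucleus /i/, coda ∅.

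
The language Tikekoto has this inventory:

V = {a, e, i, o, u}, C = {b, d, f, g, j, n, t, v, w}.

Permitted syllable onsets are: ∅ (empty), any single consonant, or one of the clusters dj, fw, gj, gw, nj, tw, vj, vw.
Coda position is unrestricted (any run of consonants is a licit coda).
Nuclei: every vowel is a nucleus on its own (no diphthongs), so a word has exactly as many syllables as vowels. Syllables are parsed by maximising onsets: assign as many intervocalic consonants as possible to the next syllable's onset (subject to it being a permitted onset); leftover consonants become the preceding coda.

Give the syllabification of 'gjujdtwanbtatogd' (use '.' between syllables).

gjujd.twanb.ta.togd

Vowels present: u, a, a, o; each is a nucleus, giving 4 syllables.
Between /u/ (V1) and /a/ (V2): /jdtw/ splits as /jd/ + /tw/ (/tw/ is the longest suffix that is a licit onset).
Between /a/ (V2) and /a/ (V3): /nbt/ splits as /nb/ + /t/ (/t/ is the longest suffix that is a licit onset).
Between /a/ (V3) and /o/ (V4): just /t/ — single C goes to the following onset.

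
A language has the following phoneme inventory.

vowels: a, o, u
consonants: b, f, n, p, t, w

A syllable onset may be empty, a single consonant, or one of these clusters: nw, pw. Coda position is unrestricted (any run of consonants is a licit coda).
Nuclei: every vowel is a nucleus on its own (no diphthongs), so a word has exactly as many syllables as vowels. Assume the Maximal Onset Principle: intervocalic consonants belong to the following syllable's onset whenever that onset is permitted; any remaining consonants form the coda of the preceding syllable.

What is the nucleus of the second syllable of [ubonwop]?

o

The vowels are u, o, o — 3 nuclei, so 3 syllables.
The second nucleus (vowel 2 from the left) is /o/.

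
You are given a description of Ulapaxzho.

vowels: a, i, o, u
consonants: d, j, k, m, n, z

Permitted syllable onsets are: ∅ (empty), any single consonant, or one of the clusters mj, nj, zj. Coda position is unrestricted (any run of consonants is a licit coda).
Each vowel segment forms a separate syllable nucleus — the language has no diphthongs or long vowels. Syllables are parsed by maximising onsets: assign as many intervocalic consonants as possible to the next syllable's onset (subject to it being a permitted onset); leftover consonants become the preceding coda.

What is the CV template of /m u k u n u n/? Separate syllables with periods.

CV.CV.CVC

Nuclei (vowels): u, u, u → 3 syllables.
σ1/σ2 boundary: /k/ → onset of the next syllable (single consonants are always licit onsets).
σ2/σ3 boundary: /n/ → onset of the next syllable (single consonants are always licit onsets).
So the parse is mu.ku.nun.
Mapping each syllable to C/V: /mu/ → CV, /ku/ → CV, /nun/ → CVC.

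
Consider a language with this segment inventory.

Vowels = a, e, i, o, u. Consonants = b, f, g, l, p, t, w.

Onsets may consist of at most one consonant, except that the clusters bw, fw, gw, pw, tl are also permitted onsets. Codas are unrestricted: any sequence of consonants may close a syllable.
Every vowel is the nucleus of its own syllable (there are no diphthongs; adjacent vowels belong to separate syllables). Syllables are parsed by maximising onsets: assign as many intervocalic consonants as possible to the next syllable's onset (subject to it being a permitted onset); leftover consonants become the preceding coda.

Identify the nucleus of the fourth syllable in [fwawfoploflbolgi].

o

Vowels present: a, o, o, o, i; each is a nucleus, giving 5 syllables.
The fourth nucleus (vowel 4 from the left) is /o/.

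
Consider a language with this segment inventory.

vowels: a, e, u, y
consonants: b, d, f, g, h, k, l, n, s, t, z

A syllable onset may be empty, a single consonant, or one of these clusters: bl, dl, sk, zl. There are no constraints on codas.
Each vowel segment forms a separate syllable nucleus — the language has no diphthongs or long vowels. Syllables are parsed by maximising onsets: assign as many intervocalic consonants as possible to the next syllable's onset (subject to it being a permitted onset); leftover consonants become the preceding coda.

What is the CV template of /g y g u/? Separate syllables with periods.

CV.CV

The vowels are y, u — 2 nuclei, so 2 syllables.
/y…u/ gap (V1→V2): /g/ → onset of the next syllable (single consonants are always licit onsets).
So the parse is gy.gu.
Mapping each syllable to C/V: /gy/ → CV, /gu/ → CV.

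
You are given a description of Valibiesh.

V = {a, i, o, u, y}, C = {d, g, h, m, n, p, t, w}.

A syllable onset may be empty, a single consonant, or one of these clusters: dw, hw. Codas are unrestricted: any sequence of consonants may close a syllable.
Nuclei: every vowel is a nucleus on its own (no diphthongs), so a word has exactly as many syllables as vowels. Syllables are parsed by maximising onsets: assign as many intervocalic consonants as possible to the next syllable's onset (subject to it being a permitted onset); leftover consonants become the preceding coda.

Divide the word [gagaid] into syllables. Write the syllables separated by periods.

Vowels present: a, a, i; each is a nucleus, giving 3 syllables.
/a…a/ gap (V1→V2): /g/ is a single consonant, so it becomes the next onset.
/a…i/ gap (V2→V3): no consonants, so the boundary falls immediately after /a/.

ga.ga.id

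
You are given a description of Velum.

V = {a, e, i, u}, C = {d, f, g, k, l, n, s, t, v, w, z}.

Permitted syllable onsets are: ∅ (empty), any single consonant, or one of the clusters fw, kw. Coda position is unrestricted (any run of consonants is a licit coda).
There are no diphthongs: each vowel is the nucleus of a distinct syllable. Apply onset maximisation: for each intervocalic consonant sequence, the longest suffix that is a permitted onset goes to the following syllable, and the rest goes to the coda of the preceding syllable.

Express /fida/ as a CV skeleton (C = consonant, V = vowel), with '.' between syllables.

CV.CV

Nuclei (vowels): i, a → 2 syllables.
/i…a/ gap (V1→V2): just /d/ — single C goes to the following onset.
Syllabification: fi.da.
Mapping each syllable to C/V: /fi/ → CV, /da/ → CV.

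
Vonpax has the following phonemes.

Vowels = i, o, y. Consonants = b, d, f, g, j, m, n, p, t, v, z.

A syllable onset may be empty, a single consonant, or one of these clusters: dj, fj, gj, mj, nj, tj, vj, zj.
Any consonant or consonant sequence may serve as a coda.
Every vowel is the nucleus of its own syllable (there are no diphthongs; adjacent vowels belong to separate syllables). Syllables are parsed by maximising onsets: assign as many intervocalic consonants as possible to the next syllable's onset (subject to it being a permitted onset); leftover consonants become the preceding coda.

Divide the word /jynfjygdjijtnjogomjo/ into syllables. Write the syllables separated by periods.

jyn.fjyg.djijt.njo.go.mjo

Nuclei (vowels): y, y, i, o, o, o → 6 syllables.
Between /y/ (V1) and /y/ (V2): cluster /nfj/ — the longest permitted-onset suffix is /fj/; onset = /fj/, preceding coda = /n/.
Between /y/ (V2) and /i/ (V3): /gdj/ — longest licit onset from the right is /dj/, leaving /g/ as coda.
Between /i/ (V3) and /o/ (V4): /jtnj/; trying suffixes from longest down, /nj/ is the first permitted one, so coda /jt/ | onset /nj/.
Between /o/ (V4) and /o/ (V5): /g/ is a single consonant, so it becomes the next onset.
Between /o/ (V5) and /o/ (V6): cluster /mj/ — /mj/ is itself a permitted onset, so the whole cluster goes right; preceding coda = ∅.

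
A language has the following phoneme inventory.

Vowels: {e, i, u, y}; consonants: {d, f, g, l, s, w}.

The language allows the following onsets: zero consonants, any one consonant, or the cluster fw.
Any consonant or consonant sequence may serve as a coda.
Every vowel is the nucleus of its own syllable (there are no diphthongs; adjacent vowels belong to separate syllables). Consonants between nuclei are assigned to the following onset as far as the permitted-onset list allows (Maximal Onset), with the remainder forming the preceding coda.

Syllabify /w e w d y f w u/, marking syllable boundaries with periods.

wew.dy.fwu

Nuclei (vowels): e, y, u → 3 syllables.
/e…y/ gap (V1→V2): cluster /wd/ — the longest permitted-onset suffix is /d/; onset = /d/, preceding coda = /w/.
/y…u/ gap (V2→V3): cluster /fw/ — /fw/ is itself a permitted onset, so the whole cluster goes right; preceding coda = ∅.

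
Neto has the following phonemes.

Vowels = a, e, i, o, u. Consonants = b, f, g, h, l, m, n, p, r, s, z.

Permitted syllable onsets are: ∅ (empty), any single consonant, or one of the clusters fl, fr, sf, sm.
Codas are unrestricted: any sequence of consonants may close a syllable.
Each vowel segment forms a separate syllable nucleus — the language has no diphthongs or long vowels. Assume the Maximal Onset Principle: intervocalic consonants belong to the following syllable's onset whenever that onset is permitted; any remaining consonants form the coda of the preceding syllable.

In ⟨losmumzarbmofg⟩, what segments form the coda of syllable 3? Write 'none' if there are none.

rb

Vowels present: o, u, a, o; each is a nucleus, giving 4 syllables.
Between /o/ (V1) and /u/ (V2): /sm/ is a licit onset in full, so it all attaches to the next syllable.
Between /u/ (V2) and /a/ (V3): /mz/ splits as /m/ + /z/ (/z/ is the longest suffix that is a licit onset).
Between /a/ (V3) and /o/ (V4): /rbm/ splits as /rb/ + /m/ (/m/ is the longest suffix that is a licit onset).
So the parse is lo.smum.zarb.mofg.
Syllable 3 is /zarb/: onset /z/, nucleus /a/, coda /rb/.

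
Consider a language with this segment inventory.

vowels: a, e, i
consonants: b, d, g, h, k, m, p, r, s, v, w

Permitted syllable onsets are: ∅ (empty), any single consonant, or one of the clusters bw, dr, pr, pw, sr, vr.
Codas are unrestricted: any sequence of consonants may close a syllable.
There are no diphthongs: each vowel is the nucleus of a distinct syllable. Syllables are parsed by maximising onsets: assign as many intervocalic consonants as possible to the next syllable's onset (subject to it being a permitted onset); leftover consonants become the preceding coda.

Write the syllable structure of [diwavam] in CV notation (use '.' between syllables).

The vowels are i, a, a — 3 nuclei, so 3 syllables.
V1 /i/ – V2 /a/: /w/ → onset of the next syllable (single consonants are always licit onsets).
V2 /a/ – V3 /a/: /v/ is a single consonant, so it becomes the next onset.
Putting it together: di.wa.vam.
Mapping each syllable to C/V: /di/ → CV, /wa/ → CV, /vam/ → CVC.

CV.CV.CVC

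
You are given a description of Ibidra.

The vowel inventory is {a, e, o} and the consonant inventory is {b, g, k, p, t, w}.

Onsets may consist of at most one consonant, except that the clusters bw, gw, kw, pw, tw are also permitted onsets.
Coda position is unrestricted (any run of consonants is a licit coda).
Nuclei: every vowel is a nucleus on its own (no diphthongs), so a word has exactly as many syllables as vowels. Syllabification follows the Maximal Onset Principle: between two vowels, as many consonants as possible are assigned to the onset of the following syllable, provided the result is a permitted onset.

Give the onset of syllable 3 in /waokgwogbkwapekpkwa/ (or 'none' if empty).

Nuclei (vowels): a, o, o, a, e, a → 6 syllables.
σ1/σ2 boundary: nothing intervenes; syllable break is V.V.
σ2/σ3 boundary: /kgw/ splits as /k/ + /gw/ (/gw/ is the longest suffix that is a licit onset).
σ3/σ4 boundary: cluster /gbkw/ — the longest permitted-onset suffix is /kw/; onset = /kw/, preceding coda = /gb/.
σ4/σ5 boundary: /p/ → onset of the next syllable (single consonants are always licit onsets).
σ5/σ6 boundary: /kpkw/ splits as /kp/ + /kw/ (/kw/ is the longest suffix that is a licit onset).
So the parse is wa.ok.gwogb.kwa.pekp.kwa.
Syllable 3 is /gwogb/: onset /gw/, nucleus /o/, coda /gb/.

gw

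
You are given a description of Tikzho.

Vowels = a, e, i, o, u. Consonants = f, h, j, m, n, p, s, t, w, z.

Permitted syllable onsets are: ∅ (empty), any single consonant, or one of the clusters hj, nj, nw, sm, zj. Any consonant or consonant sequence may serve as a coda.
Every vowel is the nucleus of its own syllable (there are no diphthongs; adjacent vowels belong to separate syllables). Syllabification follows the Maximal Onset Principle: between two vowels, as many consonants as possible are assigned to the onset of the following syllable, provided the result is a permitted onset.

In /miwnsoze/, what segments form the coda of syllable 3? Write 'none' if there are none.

Nuclei (vowels): i, o, e → 3 syllables.
Between /i/ (V1) and /o/ (V2): /wns/ splits as /wn/ + /s/ (/s/ is the longest suffix that is a licit onset).
Between /o/ (V2) and /e/ (V3): just /z/ — single C goes to the following onset.
Putting it together: miwn.so.ze.
Syllable 3 is /ze/: onset /z/, nucleus /e/, coda ∅.

none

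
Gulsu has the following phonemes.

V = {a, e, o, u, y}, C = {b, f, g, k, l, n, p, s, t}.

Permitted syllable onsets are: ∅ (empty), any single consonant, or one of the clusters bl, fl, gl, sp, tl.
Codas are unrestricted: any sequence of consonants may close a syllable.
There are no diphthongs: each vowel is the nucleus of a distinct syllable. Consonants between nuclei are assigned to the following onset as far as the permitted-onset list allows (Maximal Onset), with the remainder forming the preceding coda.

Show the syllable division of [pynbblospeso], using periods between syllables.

Vowels present: y, o, e, o; each is a nucleus, giving 4 syllables.
σ1/σ2 boundary: /nbbl/ splits as /nb/ + /bl/ (/bl/ is the longest suffix that is a licit onset).
σ2/σ3 boundary: /sp/ — entire cluster is a permitted onset → onset /sp/, coda ∅.
σ3/σ4 boundary: /s/ is a single consonant, so it becomes the next onset.

pynb.blo.spe.so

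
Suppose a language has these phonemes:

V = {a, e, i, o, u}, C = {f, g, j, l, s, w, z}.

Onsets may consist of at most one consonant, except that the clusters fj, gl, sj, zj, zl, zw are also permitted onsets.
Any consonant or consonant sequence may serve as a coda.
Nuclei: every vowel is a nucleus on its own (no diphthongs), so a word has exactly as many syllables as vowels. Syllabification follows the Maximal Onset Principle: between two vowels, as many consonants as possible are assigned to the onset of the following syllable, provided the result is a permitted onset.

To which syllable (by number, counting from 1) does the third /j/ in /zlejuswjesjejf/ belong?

The vowels are e, u, e, e — 4 nuclei, so 4 syllables.
σ1/σ2 boundary: /j/ is a single consonant, so it becomes the next onset.
σ2/σ3 boundary: /swj/ splits as /sw/ + /j/ (/j/ is the longest suffix that is a licit onset).
σ3/σ4 boundary: cluster /sj/ — /sj/ is itself a permitted onset, so the whole cluster goes right; preceding coda = ∅.
Putting it together: zle.jusw.je.sjejf.
The third /j/ is in the onset of syllable 4 (/sjejf/).

4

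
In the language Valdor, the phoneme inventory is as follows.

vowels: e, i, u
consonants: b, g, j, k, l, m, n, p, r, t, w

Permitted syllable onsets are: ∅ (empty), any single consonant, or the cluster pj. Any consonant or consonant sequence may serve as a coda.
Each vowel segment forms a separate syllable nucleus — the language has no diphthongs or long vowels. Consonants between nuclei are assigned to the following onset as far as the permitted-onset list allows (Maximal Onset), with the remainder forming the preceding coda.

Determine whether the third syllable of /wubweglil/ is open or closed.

closed

Nuclei (vowels): u, e, i → 3 syllables.
σ1/σ2 boundary: /bw/ — longest licit onset from the right is /w/, leaving /b/ as coda.
σ2/σ3 boundary: /gl/; trying suffixes from longest down, /l/ is the first permitted one, so coda /g/ | onset /l/.
Syllabification: wub.weg.lil.
Syllable 3 is /lil/ with coda /l/, so it is closed.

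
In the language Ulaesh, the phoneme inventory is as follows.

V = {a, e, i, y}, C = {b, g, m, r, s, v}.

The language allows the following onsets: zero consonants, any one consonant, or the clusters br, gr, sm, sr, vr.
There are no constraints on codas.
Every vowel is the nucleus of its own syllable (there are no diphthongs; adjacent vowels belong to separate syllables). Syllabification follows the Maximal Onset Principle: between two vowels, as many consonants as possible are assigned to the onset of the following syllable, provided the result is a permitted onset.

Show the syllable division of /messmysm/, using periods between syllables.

mes.smysm

Vowels present: e, y; each is a nucleus, giving 2 syllables.
Between /e/ (V1) and /y/ (V2): cluster /ssm/ — the longest permitted-onset suffix is /sm/; onset = /sm/, preceding coda = /s/.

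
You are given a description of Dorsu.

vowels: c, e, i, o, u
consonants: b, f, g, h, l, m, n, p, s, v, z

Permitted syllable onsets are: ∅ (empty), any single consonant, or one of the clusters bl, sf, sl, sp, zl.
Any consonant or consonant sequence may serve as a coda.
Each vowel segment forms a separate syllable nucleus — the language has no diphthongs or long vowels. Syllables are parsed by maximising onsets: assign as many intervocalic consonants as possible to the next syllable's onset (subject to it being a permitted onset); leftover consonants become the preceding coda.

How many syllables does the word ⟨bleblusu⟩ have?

Nuclei (vowels): e, u, u → 3 syllables.

3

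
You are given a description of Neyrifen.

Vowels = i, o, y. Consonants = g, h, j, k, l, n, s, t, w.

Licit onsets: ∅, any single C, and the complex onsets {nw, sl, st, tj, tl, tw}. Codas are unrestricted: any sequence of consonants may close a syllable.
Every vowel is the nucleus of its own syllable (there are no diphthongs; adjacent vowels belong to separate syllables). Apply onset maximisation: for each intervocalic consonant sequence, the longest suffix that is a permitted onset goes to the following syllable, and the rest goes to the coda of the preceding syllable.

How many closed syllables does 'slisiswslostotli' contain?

1

Nuclei (vowels): i, i, o, o, i → 5 syllables.
V1 /i/ – V2 /i/: /s/ is a single consonant, so it becomes the next onset.
V2 /i/ – V3 /o/: /swsl/ splits as /sw/ + /sl/ (/sl/ is the longest suffix that is a licit onset).
V3 /o/ – V4 /o/: /st/ is a licit onset in full, so it all attaches to the next syllable.
V4 /o/ – V5 /i/: /tl/ is a licit onset in full, so it all attaches to the next syllable.
Syllabification: sli.sisw.slo.sto.tli.
Classifying each syllable: /sli/ (open), /sisw/ (closed), /slo/ (open), /sto/ (open), /tli/ (open).
Closed syllables: 1.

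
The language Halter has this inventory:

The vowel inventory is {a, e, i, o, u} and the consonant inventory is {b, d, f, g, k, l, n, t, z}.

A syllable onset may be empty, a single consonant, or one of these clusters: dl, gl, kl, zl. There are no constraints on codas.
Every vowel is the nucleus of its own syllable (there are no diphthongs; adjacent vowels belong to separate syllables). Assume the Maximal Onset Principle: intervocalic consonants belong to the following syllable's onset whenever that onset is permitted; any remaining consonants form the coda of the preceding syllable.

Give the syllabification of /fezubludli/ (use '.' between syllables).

fe.zub.lu.dli

The vowels are e, u, u, i — 4 nuclei, so 4 syllables.
Between /e/ (V1) and /u/ (V2): just /z/ — single C goes to the following onset.
Between /u/ (V2) and /u/ (V3): /bl/; trying suffixes from longest down, /l/ is the first permitted one, so coda /b/ | onset /l/.
Between /u/ (V3) and /i/ (V4): /dl/ is a licit onset in full, so it all attaches to the next syllable.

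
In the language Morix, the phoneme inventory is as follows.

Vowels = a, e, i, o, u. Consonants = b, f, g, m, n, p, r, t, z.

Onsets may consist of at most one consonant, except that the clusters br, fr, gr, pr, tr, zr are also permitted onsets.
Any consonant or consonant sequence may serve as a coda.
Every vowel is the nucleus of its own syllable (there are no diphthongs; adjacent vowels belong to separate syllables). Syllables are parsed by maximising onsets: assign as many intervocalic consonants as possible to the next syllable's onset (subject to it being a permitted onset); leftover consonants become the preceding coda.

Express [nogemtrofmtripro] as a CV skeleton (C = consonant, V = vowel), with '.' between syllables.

CV.CVC.CCVCC.CCV.CCV

The vowels are o, e, o, i, o — 5 nuclei, so 5 syllables.
Between /o/ (V1) and /e/ (V2): /g/ → onset of the next syllable (single consonants are always licit onsets).
Between /e/ (V2) and /o/ (V3): /mtr/ splits as /m/ + /tr/ (/tr/ is the longest suffix that is a licit onset).
Between /o/ (V3) and /i/ (V4): cluster /fmtr/ — the longest permitted-onset suffix is /tr/; onset = /tr/, preceding coda = /fm/.
Between /i/ (V4) and /o/ (V5): /pr/ — entire cluster is a permitted onset → onset /pr/, coda ∅.
So the parse is no.gem.trofm.tri.pro.
Mapping each syllable to C/V: /no/ → CV, /gem/ → CVC, /trofm/ → CCVCC, /tri/ → CCV, /pro/ → CCV.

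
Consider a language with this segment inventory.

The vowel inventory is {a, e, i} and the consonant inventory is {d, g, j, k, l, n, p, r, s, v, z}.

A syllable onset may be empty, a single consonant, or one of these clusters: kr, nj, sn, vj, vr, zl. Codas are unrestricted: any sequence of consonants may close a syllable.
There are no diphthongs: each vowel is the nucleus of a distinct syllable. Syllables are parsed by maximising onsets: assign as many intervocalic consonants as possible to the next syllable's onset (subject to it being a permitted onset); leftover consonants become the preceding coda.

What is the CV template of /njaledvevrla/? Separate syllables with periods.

Vowels present: a, e, e, a; each is a nucleus, giving 4 syllables.
Between /a/ (V1) and /e/ (V2): /l/ → onset of the next syllable (single consonants are always licit onsets).
Between /e/ (V2) and /e/ (V3): /dv/ — longest licit onset from the right is /v/, leaving /d/ as coda.
Between /e/ (V3) and /a/ (V4): /vrl/; trying suffixes from longest down, /l/ is the first permitted one, so coda /vr/ | onset /l/.
Result: nja.led.vevr.la.
Mapping each syllable to C/V: /nja/ → CCV, /led/ → CVC, /vevr/ → CVCC, /la/ → CV.

CCV.CVC.CVCC.CV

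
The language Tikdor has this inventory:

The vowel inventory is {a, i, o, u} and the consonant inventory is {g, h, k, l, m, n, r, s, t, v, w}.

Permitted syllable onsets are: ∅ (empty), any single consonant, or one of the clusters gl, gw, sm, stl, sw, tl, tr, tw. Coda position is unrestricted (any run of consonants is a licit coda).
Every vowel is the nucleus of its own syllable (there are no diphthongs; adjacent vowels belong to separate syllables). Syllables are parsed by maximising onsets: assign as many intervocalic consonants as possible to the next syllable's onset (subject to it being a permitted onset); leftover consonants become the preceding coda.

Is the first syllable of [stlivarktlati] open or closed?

open

Nuclei (vowels): i, a, a, i → 4 syllables.
V1 /i/ – V2 /a/: /v/ → onset of the next syllable (single consonants are always licit onsets).
V2 /a/ – V3 /a/: cluster /rktl/ — the longest permitted-onset suffix is /tl/; onset = /tl/, preceding coda = /rk/.
V3 /a/ – V4 /i/: just /t/ — single C goes to the following onset.
Result: stli.vark.tla.ti.
Syllable 1 is /stli/; it ends in its nucleus with no coda, so it is open.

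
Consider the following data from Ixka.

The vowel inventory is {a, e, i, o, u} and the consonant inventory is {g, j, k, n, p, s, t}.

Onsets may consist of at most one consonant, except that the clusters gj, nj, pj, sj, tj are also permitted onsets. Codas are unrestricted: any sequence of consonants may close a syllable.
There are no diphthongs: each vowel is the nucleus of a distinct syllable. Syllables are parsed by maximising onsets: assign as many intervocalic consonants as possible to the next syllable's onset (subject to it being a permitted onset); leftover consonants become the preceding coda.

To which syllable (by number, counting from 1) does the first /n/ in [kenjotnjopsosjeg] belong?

Vowels present: e, o, o, o, e; each is a nucleus, giving 5 syllables.
V1 /e/ – V2 /o/: /nj/ is a licit onset in full, so it all attaches to the next syllable.
V2 /o/ – V3 /o/: /tnj/ splits as /t/ + /nj/ (/nj/ is the longest suffix that is a licit onset).
V3 /o/ – V4 /o/: /ps/; trying suffixes from longest down, /s/ is the first permitted one, so coda /p/ | onset /s/.
V4 /o/ – V5 /e/: /sj/ is a licit onset in full, so it all attaches to the next syllable.
Putting it together: ke.njot.njop.so.sjeg.
The first /n/ is in the onset of syllable 2 (/njot/).

2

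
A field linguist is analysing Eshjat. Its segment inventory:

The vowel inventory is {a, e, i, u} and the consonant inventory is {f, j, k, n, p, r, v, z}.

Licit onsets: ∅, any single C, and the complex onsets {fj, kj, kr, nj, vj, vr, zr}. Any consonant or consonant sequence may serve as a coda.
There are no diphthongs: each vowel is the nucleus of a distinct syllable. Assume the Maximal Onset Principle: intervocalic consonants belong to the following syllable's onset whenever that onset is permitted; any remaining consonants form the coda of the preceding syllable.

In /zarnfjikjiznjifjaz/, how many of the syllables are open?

2

The vowels are a, i, i, i, a — 5 nuclei, so 5 syllables.
σ1/σ2 boundary: cluster /rnfj/ — the longest permitted-onset suffix is /fj/; onset = /fj/, preceding coda = /rn/.
σ2/σ3 boundary: cluster /kj/ — /kj/ is itself a permitted onset, so the whole cluster goes right; preceding coda = ∅.
σ3/σ4 boundary: /znj/ — longest licit onset from the right is /nj/, leaving /z/ as coda.
σ4/σ5 boundary: /fj/ — entire cluster is a permitted onset → onset /fj/, coda ∅.
Result: zarn.fji.kjiz.nji.fjaz.
Classifying each syllable: /zarn/ (closed), /fji/ (open), /kjiz/ (closed), /nji/ (open), /fjaz/ (closed).
Open syllables: 2.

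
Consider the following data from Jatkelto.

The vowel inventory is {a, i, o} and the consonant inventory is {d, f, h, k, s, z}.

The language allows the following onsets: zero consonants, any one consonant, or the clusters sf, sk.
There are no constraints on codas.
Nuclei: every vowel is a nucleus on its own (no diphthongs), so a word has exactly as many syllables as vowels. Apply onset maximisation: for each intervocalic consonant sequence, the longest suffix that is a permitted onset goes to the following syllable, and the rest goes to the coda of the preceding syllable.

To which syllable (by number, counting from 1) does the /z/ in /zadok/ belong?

The vowels are a, o — 2 nuclei, so 2 syllables.
σ1/σ2 boundary: just /d/ — single C goes to the following onset.
So the parse is za.dok.
The /z/ is in the onset of syllable 1 (/za/).

1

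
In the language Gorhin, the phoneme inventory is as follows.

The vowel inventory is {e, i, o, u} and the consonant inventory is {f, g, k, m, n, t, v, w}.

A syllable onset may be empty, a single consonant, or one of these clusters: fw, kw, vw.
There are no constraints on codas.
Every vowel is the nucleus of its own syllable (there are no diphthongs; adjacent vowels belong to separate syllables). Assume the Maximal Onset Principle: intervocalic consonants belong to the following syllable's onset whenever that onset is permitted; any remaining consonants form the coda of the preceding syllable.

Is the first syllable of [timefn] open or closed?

Nuclei (vowels): i, e → 2 syllables.
V1 /i/ – V2 /e/: /m/ is a single consonant, so it becomes the next onset.
Putting it together: ti.mefn.
Syllable 1 is /ti/; it ends in its nucleus with no coda, so it is open.

open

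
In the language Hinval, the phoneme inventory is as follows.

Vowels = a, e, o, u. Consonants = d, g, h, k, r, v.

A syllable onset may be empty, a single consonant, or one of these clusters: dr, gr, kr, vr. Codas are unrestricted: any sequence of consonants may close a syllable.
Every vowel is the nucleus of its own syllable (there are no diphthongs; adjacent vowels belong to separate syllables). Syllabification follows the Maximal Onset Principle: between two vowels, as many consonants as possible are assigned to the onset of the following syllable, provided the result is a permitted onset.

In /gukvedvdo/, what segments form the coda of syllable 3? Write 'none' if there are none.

none

The vowels are u, e, o — 3 nuclei, so 3 syllables.
Between /u/ (V1) and /e/ (V2): cluster /kv/ — the longest permitted-onset suffix is /v/; onset = /v/, preceding coda = /k/.
Between /e/ (V2) and /o/ (V3): /dvd/ — longest licit onset from the right is /d/, leaving /dv/ as coda.
Putting it together: guk.vedv.do.
Syllable 3 is /do/: onset /d/, nucleus /o/, coda ∅.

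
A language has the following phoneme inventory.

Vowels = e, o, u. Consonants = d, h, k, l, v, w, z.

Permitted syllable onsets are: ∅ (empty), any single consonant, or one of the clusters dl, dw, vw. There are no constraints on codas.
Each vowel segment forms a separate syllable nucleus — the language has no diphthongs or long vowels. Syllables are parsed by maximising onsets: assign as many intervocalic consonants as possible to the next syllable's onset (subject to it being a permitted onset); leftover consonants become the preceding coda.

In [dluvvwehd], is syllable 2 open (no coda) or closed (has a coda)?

closed

The vowels are u, e — 2 nuclei, so 2 syllables.
Between /u/ (V1) and /e/ (V2): /vvw/ — longest licit onset from the right is /vw/, leaving /v/ as coda.
Syllabification: dluv.vwehd.
Syllable 2 is /vwehd/ with coda /hd/, so it is closed.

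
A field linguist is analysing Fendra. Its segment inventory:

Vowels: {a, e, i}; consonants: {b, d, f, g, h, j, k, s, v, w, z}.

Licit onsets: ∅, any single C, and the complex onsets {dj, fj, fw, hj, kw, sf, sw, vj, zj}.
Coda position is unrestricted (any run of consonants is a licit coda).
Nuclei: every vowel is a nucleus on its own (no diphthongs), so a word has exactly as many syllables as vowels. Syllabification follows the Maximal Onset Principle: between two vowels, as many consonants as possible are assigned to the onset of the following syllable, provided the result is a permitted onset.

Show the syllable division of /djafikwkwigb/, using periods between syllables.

The vowels are a, i, i — 3 nuclei, so 3 syllables.
Between /a/ (V1) and /i/ (V2): just /f/ — single C goes to the following onset.
Between /i/ (V2) and /i/ (V3): /kwkw/; trying suffixes from longest down, /kw/ is the first permitted one, so coda /kw/ | onset /kw/.

dja.fikw.kwigb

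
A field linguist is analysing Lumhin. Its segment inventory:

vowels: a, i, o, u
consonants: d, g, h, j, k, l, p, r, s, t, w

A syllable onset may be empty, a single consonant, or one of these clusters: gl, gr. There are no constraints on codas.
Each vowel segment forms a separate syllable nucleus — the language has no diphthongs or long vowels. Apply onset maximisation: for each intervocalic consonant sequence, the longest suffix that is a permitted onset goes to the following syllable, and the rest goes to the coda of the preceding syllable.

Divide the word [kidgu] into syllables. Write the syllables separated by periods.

Vowels present: i, u; each is a nucleus, giving 2 syllables.
/i…u/ gap (V1→V2): /dg/ — longest licit onset from the right is /g/, leaving /d/ as coda.

kid.gu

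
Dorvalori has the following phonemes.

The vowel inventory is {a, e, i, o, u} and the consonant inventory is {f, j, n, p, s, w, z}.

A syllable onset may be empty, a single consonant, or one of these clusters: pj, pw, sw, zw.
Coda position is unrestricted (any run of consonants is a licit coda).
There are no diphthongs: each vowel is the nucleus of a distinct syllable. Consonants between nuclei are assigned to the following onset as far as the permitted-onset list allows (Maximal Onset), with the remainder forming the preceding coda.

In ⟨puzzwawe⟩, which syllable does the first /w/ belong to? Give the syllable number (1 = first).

Vowels present: u, a, e; each is a nucleus, giving 3 syllables.
/u…a/ gap (V1→V2): /zzw/ splits as /z/ + /zw/ (/zw/ is the longest suffix that is a licit onset).
/a…e/ gap (V2→V3): /w/ is a single consonant, so it becomes the next onset.
Result: puz.zwa.we.
The first /w/ is in the onset of syllable 2 (/zwa/).

2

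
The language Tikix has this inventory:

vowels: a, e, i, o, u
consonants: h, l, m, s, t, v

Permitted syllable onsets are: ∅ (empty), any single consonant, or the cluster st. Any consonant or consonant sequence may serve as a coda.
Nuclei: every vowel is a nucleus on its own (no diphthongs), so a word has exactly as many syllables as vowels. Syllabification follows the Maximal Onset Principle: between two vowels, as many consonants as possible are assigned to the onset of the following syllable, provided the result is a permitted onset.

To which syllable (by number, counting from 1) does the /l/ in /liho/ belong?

The vowels are i, o — 2 nuclei, so 2 syllables.
Between /i/ (V1) and /o/ (V2): just /h/ — single C goes to the following onset.
Putting it together: li.ho.
The /l/ is in the onset of syllable 1 (/li/).

1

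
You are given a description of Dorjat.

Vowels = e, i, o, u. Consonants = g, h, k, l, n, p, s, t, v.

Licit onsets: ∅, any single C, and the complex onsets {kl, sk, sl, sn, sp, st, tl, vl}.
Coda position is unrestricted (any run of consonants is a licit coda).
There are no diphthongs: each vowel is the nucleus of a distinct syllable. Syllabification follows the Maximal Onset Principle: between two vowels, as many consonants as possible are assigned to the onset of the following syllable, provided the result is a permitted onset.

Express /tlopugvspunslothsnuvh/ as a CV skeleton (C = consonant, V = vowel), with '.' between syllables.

CCV.CVCC.CCVC.CCVCC.CCVCC

The vowels are o, u, u, o, u — 5 nuclei, so 5 syllables.
/o…u/ gap (V1→V2): just /p/ — single C goes to the following onset.
/u…u/ gap (V2→V3): /gvsp/; trying suffixes from longest down, /sp/ is the first permitted one, so coda /gv/ | onset /sp/.
/u…o/ gap (V3→V4): /nsl/ splits as /n/ + /sl/ (/sl/ is the longest suffix that is a licit onset).
/o…u/ gap (V4→V5): /thsn/; trying suffixes from longest down, /sn/ is the first permitted one, so coda /th/ | onset /sn/.
Result: tlo.pugv.spun.sloth.snuvh.
Mapping each syllable to C/V: /tlo/ → CCV, /pugv/ → CVCC, /spun/ → CCVC, /sloth/ → CCVCC, /snuvh/ → CCVCC.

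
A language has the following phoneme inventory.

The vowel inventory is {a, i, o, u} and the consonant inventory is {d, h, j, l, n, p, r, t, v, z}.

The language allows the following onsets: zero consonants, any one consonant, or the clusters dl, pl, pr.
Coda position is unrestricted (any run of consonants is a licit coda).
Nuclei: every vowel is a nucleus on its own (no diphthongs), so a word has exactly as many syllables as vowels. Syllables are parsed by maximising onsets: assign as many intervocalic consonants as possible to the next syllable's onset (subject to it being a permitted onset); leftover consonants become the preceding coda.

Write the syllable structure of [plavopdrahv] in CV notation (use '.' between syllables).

CCV.CVCC.CVCC

Vowels present: a, o, a; each is a nucleus, giving 3 syllables.
V1 /a/ – V2 /o/: /v/ → onset of the next syllable (single consonants are always licit onsets).
V2 /o/ – V3 /a/: /pdr/ — longest licit onset from the right is /r/, leaving /pd/ as coda.
So the parse is pla.vopd.rahv.
Mapping each syllable to C/V: /pla/ → CCV, /vopd/ → CVCC, /rahv/ → CVCC.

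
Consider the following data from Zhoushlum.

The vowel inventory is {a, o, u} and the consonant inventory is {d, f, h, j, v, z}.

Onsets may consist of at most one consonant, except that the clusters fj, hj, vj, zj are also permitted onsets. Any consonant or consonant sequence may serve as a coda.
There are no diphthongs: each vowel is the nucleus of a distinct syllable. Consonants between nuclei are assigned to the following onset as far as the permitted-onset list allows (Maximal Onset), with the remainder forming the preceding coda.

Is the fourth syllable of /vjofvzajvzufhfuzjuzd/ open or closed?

open

Vowels present: o, a, u, u, u; each is a nucleus, giving 5 syllables.
σ1/σ2 boundary: /fvz/ splits as /fv/ + /z/ (/z/ is the longest suffix that is a licit onset).
σ2/σ3 boundary: /jvz/ splits as /jv/ + /z/ (/z/ is the longest suffix that is a licit onset).
σ3/σ4 boundary: /fhf/ — longest licit onset from the right is /f/, leaving /fh/ as coda.
σ4/σ5 boundary: cluster /zj/ — /zj/ is itself a permitted onset, so the whole cluster goes right; preceding coda = ∅.
Putting it together: vjofv.zajv.zufh.fu.zjuzd.
Syllable 4 is /fu/; it ends in its nucleus with no coda, so it is open.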